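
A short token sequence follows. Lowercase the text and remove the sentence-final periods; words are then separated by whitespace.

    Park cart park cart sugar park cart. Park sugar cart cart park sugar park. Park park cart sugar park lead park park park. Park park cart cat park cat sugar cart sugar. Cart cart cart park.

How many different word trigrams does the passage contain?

36 tokens → 34 trigram windows in total.
Repeated trigrams (each contributes count−1 duplicates):
  park park park: 4
  cart cart park: 2
  cart park sugar: 2
  cart sugar park: 2
  park cart park: 2
  park cart sugar: 2
  park park cart: 2
  sugar cart cart: 2
10 duplicate windows → 34 − 10 = 24 distinct.

24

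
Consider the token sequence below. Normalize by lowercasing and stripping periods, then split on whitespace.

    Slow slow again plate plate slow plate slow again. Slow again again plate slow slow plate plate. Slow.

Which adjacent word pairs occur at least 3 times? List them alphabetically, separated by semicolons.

Bigram counts meeting the condition (at least 3 times):
  plate slow: 4
  slow again: 3

plate slow; slow again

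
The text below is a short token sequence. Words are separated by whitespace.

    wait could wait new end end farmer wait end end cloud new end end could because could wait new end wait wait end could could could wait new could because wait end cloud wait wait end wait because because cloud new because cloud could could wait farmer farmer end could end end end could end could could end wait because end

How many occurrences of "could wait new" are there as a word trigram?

Scanning the 59 overlapping trigram windows for "could wait new":
  position 2–4: could wait new
  position 17–19: could wait new
  position 26–28: could wait new

3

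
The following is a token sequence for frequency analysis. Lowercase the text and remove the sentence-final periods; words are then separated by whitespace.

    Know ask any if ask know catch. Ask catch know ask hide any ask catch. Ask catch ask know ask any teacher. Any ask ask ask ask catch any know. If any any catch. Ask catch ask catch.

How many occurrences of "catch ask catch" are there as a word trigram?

Scanning the 36 overlapping trigram windows for "catch ask catch":
  position 7–9: catch ask catch
  position 15–17: catch ask catch
  position 34–36: catch ask catch
  position 36–38: catch ask catch

4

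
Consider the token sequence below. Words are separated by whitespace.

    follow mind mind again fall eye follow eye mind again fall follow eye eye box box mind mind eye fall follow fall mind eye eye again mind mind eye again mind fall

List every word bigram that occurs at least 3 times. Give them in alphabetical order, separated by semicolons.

Bigram counts meeting the condition (at least 3 times):
  mind eye: 3
  mind mind: 3

mind eye; mind mind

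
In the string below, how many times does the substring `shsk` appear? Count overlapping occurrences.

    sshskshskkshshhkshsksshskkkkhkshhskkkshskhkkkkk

Sliding a length-4 window over the 47 characters (44 positions):
  position 2–5: shsk
  position 6–9: shsk
  position 17–20: shsk
  position 22–25: shsk
  position 38–41: shsk

5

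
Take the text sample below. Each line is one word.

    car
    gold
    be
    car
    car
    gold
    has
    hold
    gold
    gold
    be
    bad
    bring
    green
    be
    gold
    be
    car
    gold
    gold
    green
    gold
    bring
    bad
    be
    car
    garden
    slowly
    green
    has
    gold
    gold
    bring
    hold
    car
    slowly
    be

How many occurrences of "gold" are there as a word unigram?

Scanning the 37 tokens for "gold":
  position 2: gold
  position 6: gold
  position 9: gold
  position 10: gold
  position 16: gold
  position 19: gold
  position 20: gold
  position 22: gold
  position 31: gold
  position 32: gold

10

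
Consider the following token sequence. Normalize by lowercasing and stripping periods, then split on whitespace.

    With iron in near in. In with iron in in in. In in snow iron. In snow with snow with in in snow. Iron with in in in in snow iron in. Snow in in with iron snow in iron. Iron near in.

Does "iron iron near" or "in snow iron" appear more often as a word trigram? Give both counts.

"iron iron near": 1 occurrence
"in snow iron": 3 occurrences

"in snow iron" (3 vs 1)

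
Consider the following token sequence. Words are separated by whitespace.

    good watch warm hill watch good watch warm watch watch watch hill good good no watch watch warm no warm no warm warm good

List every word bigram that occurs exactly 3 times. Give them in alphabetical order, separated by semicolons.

Bigram counts meeting the condition (exactly 3 times):
  watch warm: 3
  watch watch: 3

watch warm; watch watch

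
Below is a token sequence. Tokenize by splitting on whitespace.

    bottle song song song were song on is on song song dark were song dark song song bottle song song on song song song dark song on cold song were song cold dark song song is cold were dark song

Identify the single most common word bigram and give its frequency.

"song song", 8 times

Bigram frequencies (highest first):
  song song: 8
  dark song: 4
  were song: 3
  song on: 3
  song dark: 3
  bottle song: 2
  … (14 more, each ≤ 2)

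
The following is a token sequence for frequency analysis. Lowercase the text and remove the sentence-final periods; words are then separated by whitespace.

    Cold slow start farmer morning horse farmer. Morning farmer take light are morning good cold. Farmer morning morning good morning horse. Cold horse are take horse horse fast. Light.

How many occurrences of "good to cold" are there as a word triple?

0

Scanning the 27 overlapping trigram windows for "good to cold":
  (none found)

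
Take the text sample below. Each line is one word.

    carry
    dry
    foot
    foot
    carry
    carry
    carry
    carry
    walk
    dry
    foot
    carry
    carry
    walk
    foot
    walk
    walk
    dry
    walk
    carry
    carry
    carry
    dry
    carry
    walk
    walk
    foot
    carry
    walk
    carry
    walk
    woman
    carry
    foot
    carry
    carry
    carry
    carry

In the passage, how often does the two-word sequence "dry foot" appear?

2

Scanning the 37 overlapping bigram windows for "dry foot":
  position 2–3: dry foot
  position 10–11: dry foot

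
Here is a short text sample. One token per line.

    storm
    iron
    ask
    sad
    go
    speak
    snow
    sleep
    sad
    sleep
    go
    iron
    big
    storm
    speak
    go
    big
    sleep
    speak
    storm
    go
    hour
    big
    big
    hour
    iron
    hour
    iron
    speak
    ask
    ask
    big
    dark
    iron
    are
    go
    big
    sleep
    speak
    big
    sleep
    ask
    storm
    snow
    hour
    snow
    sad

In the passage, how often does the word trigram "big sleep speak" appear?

Scanning the 45 overlapping trigram windows for "big sleep speak":
  position 17–19: big sleep speak
  position 37–39: big sleep speak

2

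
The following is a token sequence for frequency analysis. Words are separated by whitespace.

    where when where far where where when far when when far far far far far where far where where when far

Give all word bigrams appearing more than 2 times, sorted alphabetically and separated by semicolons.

far far; far where; when far; where when

Bigram counts meeting the condition (more than 2 times):
  far far: 4
  far where: 3
  when far: 3
  where when: 3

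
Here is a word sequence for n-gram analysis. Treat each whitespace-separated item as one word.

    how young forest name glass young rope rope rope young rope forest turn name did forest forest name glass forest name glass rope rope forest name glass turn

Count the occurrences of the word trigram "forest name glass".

4

Scanning the 26 overlapping trigram windows for "forest name glass":
  position 3–5: forest name glass
  position 17–19: forest name glass
  position 20–22: forest name glass
  position 25–27: forest name glass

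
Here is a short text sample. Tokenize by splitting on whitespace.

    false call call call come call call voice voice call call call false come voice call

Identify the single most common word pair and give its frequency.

"call call", 5 times

Bigram frequencies (highest first):
  call call: 5
  voice call: 2
  false call: 1
  call come: 1
  come call: 1
  call voice: 1
  … (4 more, each ≤ 1)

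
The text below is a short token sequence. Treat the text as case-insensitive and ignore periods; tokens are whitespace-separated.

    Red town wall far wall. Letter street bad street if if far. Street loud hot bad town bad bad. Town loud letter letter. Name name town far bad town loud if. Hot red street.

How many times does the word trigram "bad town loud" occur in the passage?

Scanning the 32 overlapping trigram windows for "bad town loud":
  position 19–21: bad town loud
  position 28–30: bad town loud

2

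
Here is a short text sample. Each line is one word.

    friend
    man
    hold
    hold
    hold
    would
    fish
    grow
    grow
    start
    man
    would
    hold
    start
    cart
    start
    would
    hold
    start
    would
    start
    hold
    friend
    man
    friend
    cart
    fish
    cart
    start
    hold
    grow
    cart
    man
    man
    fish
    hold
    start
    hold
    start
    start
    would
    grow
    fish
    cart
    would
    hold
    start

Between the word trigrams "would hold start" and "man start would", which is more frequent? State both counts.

"would hold start": 3 occurrences
"man start would": 0 occurrences

"would hold start" (3 vs 0)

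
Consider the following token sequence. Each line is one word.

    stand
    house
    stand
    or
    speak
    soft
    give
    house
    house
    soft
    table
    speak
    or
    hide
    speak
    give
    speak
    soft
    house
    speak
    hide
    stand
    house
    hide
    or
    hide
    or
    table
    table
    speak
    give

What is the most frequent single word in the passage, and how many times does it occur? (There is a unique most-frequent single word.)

"speak", 6 times

Unigram frequencies (highest first):
  speak: 6
  house: 5
  or: 4
  hide: 4
  stand: 3
  soft: 3
  … (2 more, each ≤ 3)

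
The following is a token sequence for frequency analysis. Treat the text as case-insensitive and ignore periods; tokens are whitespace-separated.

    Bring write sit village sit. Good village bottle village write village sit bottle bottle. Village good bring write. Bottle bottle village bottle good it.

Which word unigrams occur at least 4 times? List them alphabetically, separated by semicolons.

Unigram counts meeting the condition (at least 4 times):
  bottle: 6
  village: 6

bottle; village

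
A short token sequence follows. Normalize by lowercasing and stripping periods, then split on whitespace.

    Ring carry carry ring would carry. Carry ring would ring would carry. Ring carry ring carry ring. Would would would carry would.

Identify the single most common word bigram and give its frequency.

"carry ring", 5 times

Bigram frequencies (highest first):
  carry ring: 5
  ring would: 4
  ring carry: 3
  would carry: 3
  carry carry: 2
  would would: 2
  … (2 more, each ≤ 1)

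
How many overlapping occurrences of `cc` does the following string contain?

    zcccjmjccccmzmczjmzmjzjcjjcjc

Sliding a length-2 window over the 29 characters (28 positions):
  position 2–3: cc
  position 3–4: cc
  position 8–9: cc
  position 9–10: cc
  position 10–11: cc

5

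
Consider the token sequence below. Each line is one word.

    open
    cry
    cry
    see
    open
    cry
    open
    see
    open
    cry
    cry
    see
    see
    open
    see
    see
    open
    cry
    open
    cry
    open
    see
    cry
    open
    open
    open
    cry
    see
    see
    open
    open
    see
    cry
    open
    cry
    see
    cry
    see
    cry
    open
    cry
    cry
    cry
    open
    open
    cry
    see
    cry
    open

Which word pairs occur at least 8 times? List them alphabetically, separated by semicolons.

Bigram counts meeting the condition (at least 8 times):
  cry open: 8
  open cry: 9

cry open; open cry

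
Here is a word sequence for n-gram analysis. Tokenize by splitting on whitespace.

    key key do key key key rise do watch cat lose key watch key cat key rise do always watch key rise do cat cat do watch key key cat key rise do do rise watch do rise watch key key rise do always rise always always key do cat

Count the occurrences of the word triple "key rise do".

Scanning the 48 overlapping trigram windows for "key rise do":
  position 6–8: key rise do
  position 16–18: key rise do
  position 21–23: key rise do
  position 31–33: key rise do
  position 41–43: key rise do

5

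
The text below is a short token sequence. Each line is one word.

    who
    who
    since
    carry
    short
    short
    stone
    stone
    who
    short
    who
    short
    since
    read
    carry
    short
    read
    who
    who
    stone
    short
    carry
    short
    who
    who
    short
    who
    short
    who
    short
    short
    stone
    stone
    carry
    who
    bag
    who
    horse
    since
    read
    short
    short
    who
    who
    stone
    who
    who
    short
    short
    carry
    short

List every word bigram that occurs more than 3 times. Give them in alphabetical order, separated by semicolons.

Bigram counts meeting the condition (more than 3 times):
  carry short: 4
  short short: 4
  short who: 5
  who short: 6
  who who: 5

carry short; short short; short who; who short; who who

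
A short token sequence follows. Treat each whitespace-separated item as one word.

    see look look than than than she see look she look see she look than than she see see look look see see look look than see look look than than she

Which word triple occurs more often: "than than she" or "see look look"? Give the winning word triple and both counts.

"see look look" (4 vs 3)

"than than she": 3 occurrences
"see look look": 4 occurrences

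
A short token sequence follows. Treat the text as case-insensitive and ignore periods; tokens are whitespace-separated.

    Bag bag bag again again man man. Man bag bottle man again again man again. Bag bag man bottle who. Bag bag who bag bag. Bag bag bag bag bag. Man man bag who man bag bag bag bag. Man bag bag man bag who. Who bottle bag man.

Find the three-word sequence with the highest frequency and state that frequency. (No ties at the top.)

Trigram frequencies (highest first):
  bag bag bag: 8
  bag bag man: 4
  again again man: 2
  man man bag: 2
  who bag bag: 2
  man bag who: 2
  … (25 more, each ≤ 2)

"bag bag bag", 8 times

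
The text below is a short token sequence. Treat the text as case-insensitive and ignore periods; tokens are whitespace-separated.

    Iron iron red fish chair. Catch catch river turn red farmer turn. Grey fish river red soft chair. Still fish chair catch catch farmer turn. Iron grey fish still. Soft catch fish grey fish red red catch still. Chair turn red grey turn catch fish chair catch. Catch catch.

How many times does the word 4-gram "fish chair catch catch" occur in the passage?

Scanning the 46 overlapping 4-gram windows for "fish chair catch catch":
  position 4–7: fish chair catch catch
  position 20–23: fish chair catch catch
  position 45–48: fish chair catch catch

3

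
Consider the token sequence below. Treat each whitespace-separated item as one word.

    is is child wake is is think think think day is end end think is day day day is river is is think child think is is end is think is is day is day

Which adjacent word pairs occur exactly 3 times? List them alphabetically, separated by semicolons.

day is; is day; is think; think is

Bigram counts meeting the condition (exactly 3 times):
  day is: 3
  is day: 3
  is think: 3
  think is: 3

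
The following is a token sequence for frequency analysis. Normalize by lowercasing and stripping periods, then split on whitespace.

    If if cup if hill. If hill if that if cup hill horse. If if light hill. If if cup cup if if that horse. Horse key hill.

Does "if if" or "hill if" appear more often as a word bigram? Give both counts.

"if if": 4 occurrences
"hill if": 3 occurrences

"if if" (4 vs 3)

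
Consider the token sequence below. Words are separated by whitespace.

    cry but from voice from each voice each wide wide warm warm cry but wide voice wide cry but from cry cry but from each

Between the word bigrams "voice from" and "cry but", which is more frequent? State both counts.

"voice from": 1 occurrence
"cry but": 4 occurrences

"cry but" (4 vs 1)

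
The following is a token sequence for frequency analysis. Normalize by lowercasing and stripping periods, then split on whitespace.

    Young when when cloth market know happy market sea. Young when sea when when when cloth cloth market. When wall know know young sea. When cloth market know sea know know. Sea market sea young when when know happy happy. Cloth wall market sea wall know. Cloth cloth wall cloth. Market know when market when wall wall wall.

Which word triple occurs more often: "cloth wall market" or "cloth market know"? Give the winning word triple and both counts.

"cloth wall market": 1 occurrence
"cloth market know": 3 occurrences

"cloth market know" (3 vs 1)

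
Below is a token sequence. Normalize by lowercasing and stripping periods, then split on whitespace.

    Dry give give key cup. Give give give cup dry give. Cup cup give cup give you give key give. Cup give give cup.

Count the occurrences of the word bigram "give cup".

Scanning the 23 overlapping bigram windows for "give cup":
  position 8–9: give cup
  position 11–12: give cup
  position 14–15: give cup
  position 20–21: give cup
  position 23–24: give cup

5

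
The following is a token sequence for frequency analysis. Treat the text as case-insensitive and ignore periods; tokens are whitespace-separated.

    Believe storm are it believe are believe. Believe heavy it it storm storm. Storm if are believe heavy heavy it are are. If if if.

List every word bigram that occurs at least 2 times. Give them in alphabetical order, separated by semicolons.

Bigram counts meeting the condition (at least 2 times):
  are believe: 2
  believe heavy: 2
  heavy it: 2
  if if: 2
  storm storm: 2

are believe; believe heavy; heavy it; if if; storm storm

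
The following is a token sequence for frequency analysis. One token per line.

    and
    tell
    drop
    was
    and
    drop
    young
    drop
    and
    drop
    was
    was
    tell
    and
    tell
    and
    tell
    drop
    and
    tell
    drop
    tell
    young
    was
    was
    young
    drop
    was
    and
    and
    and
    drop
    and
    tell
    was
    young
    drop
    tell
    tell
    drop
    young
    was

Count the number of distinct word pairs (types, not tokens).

42 tokens → 41 bigram windows in total.
Repeated bigrams (each contributes count−1 duplicates):
  and tell: 5
  tell drop: 4
  and drop: 3
  drop and: 3
  drop was: 3
  young drop: 3
  and and: 2
  drop tell: 2
  … (6 more repeated)
23 duplicate windows → 41 − 23 = 18 distinct.

18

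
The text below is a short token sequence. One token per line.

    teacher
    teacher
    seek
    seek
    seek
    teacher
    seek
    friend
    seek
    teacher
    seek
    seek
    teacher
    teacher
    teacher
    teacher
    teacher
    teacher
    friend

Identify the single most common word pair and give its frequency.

Bigram frequencies (highest first):
  teacher teacher: 6
  teacher seek: 3
  seek seek: 3
  seek teacher: 3
  seek friend: 1
  friend seek: 1
  … (1 more, each ≤ 1)

"teacher teacher", 6 times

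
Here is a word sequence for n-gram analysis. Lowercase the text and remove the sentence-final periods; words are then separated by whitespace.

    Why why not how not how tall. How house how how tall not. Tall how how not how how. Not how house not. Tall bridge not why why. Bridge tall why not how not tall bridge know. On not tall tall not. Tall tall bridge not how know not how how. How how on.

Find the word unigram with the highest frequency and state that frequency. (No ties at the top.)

Unigram frequencies (highest first):
  how: 16
  not: 13
  tall: 10
  why: 5
  bridge: 4
  house: 2
  … (2 more, each ≤ 2)

"how", 16 times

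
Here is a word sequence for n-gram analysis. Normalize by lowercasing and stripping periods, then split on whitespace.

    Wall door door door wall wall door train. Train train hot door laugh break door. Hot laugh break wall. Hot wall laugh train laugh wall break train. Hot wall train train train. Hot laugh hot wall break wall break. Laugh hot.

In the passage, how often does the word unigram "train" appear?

Scanning the 41 tokens for "train":
  position 8: train
  position 9: train
  position 10: train
  position 23: train
  position 27: train
  position 30: train
  position 31: train
  position 32: train

8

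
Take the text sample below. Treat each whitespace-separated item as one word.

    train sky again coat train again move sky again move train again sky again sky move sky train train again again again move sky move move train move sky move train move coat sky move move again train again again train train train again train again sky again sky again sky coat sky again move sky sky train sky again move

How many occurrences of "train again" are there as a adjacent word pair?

6

Scanning the 60 overlapping bigram windows for "train again":
  position 5–6: train again
  position 11–12: train again
  position 19–20: train again
  position 38–39: train again
  position 43–44: train again
  position 45–46: train again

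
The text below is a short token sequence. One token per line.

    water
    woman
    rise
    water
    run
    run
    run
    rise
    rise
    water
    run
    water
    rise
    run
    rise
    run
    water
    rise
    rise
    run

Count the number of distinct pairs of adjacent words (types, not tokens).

10

20 tokens → 19 bigram windows in total.
Repeated bigrams (each contributes count−1 duplicates):
  rise run: 3
  rise rise: 2
  rise water: 2
  run rise: 2
  run run: 2
  run water: 2
  water rise: 2
  water run: 2
9 duplicate windows → 19 − 9 = 10 distinct.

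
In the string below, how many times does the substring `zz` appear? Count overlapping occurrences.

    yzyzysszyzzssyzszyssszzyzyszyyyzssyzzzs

4

Sliding a length-2 window over the 39 characters (38 positions):
  position 10–11: zz
  position 22–23: zz
  position 36–37: zz
  position 37–38: zz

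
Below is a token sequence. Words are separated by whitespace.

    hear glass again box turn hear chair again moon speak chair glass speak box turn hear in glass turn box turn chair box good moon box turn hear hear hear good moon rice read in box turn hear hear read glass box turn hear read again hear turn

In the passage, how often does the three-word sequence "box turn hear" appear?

Scanning the 46 overlapping trigram windows for "box turn hear":
  position 4–6: box turn hear
  position 14–16: box turn hear
  position 26–28: box turn hear
  position 36–38: box turn hear
  position 42–44: box turn hear

5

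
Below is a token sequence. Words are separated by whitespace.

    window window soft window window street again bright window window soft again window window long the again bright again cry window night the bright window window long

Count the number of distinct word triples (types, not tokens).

22

27 tokens → 25 trigram windows in total.
Repeated trigrams (each contributes count−1 duplicates):
  bright window window: 2
  window window long: 2
  window window soft: 2
3 duplicate windows → 25 − 3 = 22 distinct.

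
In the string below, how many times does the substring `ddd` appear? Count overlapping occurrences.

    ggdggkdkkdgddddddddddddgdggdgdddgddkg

11

Sliding a length-3 window over the 37 characters (35 positions):
  position 12–14: ddd
  position 13–15: ddd
  position 14–16: ddd
  position 15–17: ddd
  position 16–18: ddd
  position 17–19: ddd
  position 18–20: ddd
  position 19–21: ddd
  position 20–22: ddd
  position 21–23: ddd
  … (1 more)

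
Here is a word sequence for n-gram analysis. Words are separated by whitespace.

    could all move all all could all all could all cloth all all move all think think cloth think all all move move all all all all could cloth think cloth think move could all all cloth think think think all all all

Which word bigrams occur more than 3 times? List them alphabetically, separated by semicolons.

all all; cloth think; could all

Bigram counts meeting the condition (more than 3 times):
  all all: 10
  cloth think: 4
  could all: 4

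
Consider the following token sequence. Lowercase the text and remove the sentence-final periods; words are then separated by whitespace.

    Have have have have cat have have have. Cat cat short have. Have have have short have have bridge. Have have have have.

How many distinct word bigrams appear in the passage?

9

23 tokens → 22 bigram windows in total.
Repeated bigrams (each contributes count−1 duplicates):
  have have: 12
  have cat: 2
  short have: 2
13 duplicate windows → 22 − 13 = 9 distinct.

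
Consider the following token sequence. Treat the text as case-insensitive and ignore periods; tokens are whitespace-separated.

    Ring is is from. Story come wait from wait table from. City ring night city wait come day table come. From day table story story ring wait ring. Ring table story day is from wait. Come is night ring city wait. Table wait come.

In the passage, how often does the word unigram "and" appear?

0

Scanning the 44 tokens for "and":
  (none found)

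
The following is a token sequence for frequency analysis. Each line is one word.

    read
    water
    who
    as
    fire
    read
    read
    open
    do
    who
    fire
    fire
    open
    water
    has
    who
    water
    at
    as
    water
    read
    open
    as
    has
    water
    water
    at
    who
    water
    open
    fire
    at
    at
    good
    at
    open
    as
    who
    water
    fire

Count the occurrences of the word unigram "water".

8

Scanning the 40 tokens for "water":
  position 2: water
  position 14: water
  position 17: water
  position 20: water
  position 25: water
  position 26: water
  position 29: water
  position 39: water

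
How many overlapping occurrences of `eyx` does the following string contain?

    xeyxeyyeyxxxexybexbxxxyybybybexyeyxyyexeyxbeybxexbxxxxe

Sliding a length-3 window over the 55 characters (53 positions):
  position 2–4: eyx
  position 8–10: eyx
  position 33–35: eyx
  position 40–42: eyx

4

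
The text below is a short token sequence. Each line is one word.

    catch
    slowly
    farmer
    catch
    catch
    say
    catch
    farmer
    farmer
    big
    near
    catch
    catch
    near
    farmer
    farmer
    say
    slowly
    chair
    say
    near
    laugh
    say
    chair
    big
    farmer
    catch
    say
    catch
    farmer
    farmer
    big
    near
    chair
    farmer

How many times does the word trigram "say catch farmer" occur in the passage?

Scanning the 33 overlapping trigram windows for "say catch farmer":
  position 6–8: say catch farmer
  position 28–30: say catch farmer

2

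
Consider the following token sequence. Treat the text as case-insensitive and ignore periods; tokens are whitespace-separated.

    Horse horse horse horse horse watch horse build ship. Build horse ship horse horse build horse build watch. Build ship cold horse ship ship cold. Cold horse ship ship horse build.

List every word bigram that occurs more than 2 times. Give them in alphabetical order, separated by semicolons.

Bigram counts meeting the condition (more than 2 times):
  horse build: 4
  horse horse: 5
  horse ship: 3

horse build; horse horse; horse ship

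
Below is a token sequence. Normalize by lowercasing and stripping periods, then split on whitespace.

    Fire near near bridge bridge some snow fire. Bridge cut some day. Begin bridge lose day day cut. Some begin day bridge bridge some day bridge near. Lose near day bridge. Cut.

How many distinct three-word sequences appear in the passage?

29

32 tokens → 30 trigram windows in total.
Repeated trigrams (each contributes count−1 duplicates):
  bridge bridge some: 2
1 duplicate windows → 30 − 1 = 29 distinct.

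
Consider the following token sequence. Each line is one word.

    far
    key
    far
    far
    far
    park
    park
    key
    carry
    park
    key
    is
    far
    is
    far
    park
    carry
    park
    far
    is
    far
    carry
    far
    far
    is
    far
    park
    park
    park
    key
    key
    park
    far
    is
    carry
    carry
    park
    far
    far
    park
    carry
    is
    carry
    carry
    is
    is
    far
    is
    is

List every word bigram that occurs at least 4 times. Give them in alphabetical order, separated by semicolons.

far far; far is; far park; is far

Bigram counts meeting the condition (at least 4 times):
  far far: 4
  far is: 5
  far park: 4
  is far: 5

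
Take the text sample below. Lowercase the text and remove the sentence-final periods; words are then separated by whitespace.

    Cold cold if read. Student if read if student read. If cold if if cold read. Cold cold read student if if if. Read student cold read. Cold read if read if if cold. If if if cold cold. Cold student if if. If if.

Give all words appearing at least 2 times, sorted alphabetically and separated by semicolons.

cold; if; read; student

Unigram counts meeting the condition (at least 2 times):
  cold: 12
  if: 19
  read: 9
  student: 5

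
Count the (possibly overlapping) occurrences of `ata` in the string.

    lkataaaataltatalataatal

Sliding a length-3 window over the 23 characters (21 positions):
  position 3–5: ata
  position 8–10: ata
  position 13–15: ata
  position 17–19: ata
  position 20–22: ata

5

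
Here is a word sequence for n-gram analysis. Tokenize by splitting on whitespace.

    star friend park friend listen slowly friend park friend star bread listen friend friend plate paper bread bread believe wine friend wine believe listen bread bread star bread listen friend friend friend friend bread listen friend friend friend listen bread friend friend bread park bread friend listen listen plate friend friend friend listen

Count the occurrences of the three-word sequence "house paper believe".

0

Scanning the 51 overlapping trigram windows for "house paper believe":
  (none found)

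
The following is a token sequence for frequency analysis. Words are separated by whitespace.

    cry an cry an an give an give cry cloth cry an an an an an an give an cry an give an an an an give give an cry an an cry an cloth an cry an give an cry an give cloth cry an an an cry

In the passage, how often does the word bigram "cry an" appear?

Scanning the 48 overlapping bigram windows for "cry an":
  position 1–2: cry an
  position 3–4: cry an
  position 11–12: cry an
  position 20–21: cry an
  position 30–31: cry an
  position 33–34: cry an
  position 37–38: cry an
  position 41–42: cry an
  position 45–46: cry an

9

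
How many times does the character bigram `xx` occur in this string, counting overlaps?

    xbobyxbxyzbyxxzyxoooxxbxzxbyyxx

3

Sliding a length-2 window over the 31 characters (30 positions):
  position 13–14: xx
  position 21–22: xx
  position 30–31: xx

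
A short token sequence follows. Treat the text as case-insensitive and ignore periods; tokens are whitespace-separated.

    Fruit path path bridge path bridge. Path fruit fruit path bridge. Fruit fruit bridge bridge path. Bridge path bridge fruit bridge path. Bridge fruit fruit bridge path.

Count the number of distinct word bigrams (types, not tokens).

9

27 tokens → 26 bigram windows in total.
Repeated bigrams (each contributes count−1 duplicates):
  bridge path: 6
  path bridge: 6
  bridge fruit: 3
  fruit bridge: 3
  fruit fruit: 3
  fruit path: 2
17 duplicate windows → 26 − 17 = 9 distinct.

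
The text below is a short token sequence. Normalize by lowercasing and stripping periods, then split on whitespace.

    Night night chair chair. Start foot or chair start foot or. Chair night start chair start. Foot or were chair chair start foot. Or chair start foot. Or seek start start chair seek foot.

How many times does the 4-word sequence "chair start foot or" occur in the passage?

5

Scanning the 31 overlapping 4-gram windows for "chair start foot or":
  position 4–7: chair start foot or
  position 8–11: chair start foot or
  position 15–18: chair start foot or
  position 21–24: chair start foot or
  position 25–28: chair start foot or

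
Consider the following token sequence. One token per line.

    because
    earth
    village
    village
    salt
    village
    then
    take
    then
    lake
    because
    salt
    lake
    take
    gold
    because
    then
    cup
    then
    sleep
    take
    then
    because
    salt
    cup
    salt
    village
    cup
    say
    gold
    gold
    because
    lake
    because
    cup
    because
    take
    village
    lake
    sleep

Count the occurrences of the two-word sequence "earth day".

0

Scanning the 39 overlapping bigram windows for "earth day":
  (none found)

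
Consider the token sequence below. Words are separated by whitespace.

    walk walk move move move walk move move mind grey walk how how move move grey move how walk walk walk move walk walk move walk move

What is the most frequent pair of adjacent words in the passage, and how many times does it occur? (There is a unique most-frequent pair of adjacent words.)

"walk move", 5 times

Bigram frequencies (highest first):
  walk move: 5
  walk walk: 4
  move move: 4
  move walk: 3
  move mind: 1
  mind grey: 1
  … (8 more, each ≤ 1)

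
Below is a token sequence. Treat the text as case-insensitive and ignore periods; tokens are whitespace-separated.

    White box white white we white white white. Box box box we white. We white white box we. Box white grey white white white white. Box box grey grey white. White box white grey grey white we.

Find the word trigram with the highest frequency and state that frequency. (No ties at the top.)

Trigram frequencies (highest first):
  white white box: 4
  white white white: 3
  white box white: 2
  white we white: 2
  we white white: 2
  white box box: 2
  … (17 more, each ≤ 2)

"white white box", 4 times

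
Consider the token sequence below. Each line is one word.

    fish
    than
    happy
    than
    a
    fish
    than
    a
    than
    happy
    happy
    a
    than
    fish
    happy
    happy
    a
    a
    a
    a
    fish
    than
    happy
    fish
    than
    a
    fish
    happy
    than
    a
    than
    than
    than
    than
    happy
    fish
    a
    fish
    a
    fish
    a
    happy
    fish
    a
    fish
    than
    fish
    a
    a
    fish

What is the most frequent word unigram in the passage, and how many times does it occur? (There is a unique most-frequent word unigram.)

"a", 15 times

Unigram frequencies (highest first):
  a: 15
  fish: 13
  than: 13
  happy: 9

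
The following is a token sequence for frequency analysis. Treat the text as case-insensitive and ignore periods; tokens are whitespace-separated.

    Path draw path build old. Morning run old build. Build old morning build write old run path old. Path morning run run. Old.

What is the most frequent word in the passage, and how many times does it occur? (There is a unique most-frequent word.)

Unigram frequencies (highest first):
  old: 6
  path: 4
  build: 4
  run: 4
  morning: 3
  draw: 1
  … (1 more, each ≤ 1)

"old", 6 times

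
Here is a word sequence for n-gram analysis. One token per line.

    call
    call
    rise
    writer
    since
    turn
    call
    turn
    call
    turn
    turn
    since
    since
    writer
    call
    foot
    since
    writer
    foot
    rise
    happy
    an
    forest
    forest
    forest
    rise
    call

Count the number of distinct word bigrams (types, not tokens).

22

27 tokens → 26 bigram windows in total.
Repeated bigrams (each contributes count−1 duplicates):
  call turn: 2
  forest forest: 2
  since writer: 2
  turn call: 2
4 duplicate windows → 26 − 4 = 22 distinct.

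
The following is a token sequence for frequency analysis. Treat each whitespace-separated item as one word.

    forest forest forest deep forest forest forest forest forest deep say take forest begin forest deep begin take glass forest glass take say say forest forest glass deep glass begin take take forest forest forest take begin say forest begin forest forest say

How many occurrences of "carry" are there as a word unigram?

Scanning the 43 tokens for "carry":
  (none found)

0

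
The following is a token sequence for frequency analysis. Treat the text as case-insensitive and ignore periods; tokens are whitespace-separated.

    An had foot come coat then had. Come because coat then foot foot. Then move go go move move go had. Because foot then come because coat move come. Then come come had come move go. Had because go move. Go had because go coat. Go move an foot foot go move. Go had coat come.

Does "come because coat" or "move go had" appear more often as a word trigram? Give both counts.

"move go had" (4 vs 2)

"come because coat": 2 occurrences
"move go had": 4 occurrences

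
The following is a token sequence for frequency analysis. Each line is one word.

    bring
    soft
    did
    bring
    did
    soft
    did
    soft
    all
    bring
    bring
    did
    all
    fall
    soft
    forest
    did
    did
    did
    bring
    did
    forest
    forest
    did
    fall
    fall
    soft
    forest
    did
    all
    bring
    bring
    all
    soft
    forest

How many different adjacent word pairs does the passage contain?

35 tokens → 34 bigram windows in total.
Repeated bigrams (each contributes count−1 duplicates):
  bring did: 3
  forest did: 3
  soft forest: 3
  all bring: 2
  bring bring: 2
  did all: 2
  did bring: 2
  did did: 2
  … (3 more repeated)
14 duplicate windows → 34 − 14 = 20 distinct.

20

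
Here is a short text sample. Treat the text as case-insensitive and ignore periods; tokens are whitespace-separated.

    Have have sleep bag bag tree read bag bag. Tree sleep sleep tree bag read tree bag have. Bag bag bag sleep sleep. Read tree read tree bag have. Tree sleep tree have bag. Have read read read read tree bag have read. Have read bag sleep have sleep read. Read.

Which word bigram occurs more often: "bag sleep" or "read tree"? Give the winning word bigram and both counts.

"bag sleep": 2 occurrences
"read tree": 4 occurrences

"read tree" (4 vs 2)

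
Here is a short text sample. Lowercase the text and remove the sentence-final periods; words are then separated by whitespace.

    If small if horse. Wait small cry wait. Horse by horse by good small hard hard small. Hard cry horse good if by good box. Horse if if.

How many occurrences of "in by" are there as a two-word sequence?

Scanning the 27 overlapping bigram windows for "in by":
  (none found)

0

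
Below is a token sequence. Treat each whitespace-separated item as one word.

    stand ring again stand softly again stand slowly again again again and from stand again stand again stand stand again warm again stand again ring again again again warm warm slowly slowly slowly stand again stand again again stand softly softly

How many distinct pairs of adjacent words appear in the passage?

21

41 tokens → 40 bigram windows in total.
Repeated bigrams (each contributes count−1 duplicates):
  again stand: 7
  stand again: 6
  again again: 5
  again warm: 2
  ring again: 2
  slowly slowly: 2
  stand softly: 2
19 duplicate windows → 40 − 19 = 21 distinct.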